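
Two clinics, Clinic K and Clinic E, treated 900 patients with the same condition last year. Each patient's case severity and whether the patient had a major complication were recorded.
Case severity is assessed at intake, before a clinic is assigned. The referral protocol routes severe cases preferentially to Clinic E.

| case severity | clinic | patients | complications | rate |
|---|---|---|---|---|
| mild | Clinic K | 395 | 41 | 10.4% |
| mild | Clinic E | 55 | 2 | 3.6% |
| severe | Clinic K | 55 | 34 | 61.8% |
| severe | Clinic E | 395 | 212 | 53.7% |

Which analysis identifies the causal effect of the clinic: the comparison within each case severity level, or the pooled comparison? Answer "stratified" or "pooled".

stratified

Within every case severity level Clinic E has the lower rate, yet pooled Clinic K does — Simpson's reversal.
The imbalance in case severity arose from how patients were allocated, not from anything the clinic did; and case severity independently affects the outcome. The pooled gap is confounded — condition on case severity.
Within each level — mild: 10.4% vs 3.6%; severe: 61.8% vs 53.7% — Clinic E is lower every time.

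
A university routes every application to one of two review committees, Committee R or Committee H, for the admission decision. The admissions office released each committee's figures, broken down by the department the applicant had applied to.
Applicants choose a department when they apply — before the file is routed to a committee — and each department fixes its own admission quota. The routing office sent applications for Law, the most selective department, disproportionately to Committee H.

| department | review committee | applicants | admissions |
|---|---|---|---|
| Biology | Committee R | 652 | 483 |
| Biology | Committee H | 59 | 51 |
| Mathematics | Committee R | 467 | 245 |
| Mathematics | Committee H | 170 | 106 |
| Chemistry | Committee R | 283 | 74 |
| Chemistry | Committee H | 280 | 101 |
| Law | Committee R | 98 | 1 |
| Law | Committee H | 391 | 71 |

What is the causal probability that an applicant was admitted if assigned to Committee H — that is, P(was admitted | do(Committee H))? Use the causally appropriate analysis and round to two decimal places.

0.54

Nothing the review committee does changes department; the imbalance is an allocation artefact. With department also predicting the outcome, the pooled figure is confounded, and the within-stratum comparison is the causal one.
Standardising Committee H to the population department mix: 0.296·51/59 + 0.265·106/170 + 0.235·101/280 + 0.204·71/391 = 0.543.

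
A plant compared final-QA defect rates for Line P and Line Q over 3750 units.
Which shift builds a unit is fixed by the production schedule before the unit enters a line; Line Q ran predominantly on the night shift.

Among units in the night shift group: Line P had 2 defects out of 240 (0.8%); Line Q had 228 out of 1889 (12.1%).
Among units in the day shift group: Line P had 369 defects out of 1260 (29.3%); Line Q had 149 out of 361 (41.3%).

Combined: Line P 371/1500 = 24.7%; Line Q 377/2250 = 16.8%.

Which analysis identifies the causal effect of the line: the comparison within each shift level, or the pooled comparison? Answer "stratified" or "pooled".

Nothing the line does changes shift; the imbalance is an allocation artefact. With shift also predicting the outcome, the pooled figure is confounded, and the within-stratum comparison is the causal one.
Within each level — night shift: 0.8% vs 12.1%; day shift: 29.3% vs 41.3% — Line P is lower every time.

stratified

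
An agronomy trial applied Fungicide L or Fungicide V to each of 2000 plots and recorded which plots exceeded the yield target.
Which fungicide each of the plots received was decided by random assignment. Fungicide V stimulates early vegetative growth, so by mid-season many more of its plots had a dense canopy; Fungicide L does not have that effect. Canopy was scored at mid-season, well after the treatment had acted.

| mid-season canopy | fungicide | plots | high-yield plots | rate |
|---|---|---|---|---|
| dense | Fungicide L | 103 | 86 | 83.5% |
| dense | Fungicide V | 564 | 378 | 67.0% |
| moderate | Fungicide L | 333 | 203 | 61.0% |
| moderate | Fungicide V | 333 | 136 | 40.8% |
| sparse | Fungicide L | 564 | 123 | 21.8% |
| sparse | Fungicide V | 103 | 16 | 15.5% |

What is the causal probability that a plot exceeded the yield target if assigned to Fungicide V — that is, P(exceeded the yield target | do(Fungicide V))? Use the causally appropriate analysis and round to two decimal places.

0.53

Because the fungicide influences mid-season canopy, mid-season canopy is a post-treatment mediator, not a confounder. Stratifying on it would bias the estimate; the causal effect is the crude pooled difference.
So P(outcome | do(Fungicide V)) is just the pooled rate for Fungicide V: 530/1000 = 0.530.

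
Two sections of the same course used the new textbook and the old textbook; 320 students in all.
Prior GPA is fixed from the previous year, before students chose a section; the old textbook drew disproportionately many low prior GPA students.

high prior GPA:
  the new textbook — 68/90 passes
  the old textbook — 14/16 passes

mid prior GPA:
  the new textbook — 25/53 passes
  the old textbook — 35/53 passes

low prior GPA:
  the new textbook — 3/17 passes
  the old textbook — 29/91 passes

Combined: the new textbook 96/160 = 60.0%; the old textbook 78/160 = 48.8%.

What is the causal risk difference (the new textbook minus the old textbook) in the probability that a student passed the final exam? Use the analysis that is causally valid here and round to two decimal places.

Nothing the teaching method does changes prior GPA band; the imbalance is an allocation artefact. With prior GPA band also predicting the outcome, the pooled figure is confounded, and the within-stratum comparison is the causal one.
Adjusting over the population distribution of prior GPA band: 0.331·(0.756−0.875) + 0.331·(0.472−0.660) + 0.338·(0.176−0.319) = -0.150.

-0.15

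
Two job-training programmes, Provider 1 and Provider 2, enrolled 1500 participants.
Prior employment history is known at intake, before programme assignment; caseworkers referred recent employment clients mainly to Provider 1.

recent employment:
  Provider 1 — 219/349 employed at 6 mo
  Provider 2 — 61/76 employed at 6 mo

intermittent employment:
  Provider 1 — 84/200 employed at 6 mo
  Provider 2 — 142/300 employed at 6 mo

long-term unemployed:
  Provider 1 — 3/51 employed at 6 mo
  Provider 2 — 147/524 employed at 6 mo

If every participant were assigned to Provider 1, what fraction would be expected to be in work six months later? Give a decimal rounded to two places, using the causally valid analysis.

Here prior employment history is a common cause — it drives both which programme a case falls under and the outcome. The crude comparison mixes populations; the stratum-specific rates are the causally relevant ones.
Standardising Provider 1 to the population prior employment history mix: 0.283·219/349 + 0.333·84/200 + 0.383·3/51 = 0.340.

0.34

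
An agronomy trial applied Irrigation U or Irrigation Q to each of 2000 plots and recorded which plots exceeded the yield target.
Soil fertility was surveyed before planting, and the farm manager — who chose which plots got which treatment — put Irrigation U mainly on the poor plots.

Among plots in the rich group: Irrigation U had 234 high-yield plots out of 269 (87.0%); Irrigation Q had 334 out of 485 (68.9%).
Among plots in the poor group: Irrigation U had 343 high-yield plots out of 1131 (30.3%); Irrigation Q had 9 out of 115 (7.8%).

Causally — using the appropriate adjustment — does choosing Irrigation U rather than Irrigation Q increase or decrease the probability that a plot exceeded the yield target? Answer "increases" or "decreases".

increases

Soil fertility is set before the irrigation has any effect — it is not caused by the irrigation — and it independently drives the outcome. That makes it a confounder, so the causal comparison is within soil fertility levels.
Within each level — rich: 87.0% vs 68.9%; poor: 30.3% vs 7.8% — Irrigation U is higher every time.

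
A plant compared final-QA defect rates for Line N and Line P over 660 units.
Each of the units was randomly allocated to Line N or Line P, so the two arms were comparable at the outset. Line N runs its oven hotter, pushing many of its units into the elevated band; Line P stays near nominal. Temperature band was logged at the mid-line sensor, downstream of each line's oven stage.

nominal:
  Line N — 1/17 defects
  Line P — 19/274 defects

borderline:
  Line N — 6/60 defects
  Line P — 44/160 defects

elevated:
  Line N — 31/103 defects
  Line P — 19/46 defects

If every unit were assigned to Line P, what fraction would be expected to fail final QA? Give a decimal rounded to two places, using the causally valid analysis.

Within every in-process temperature band level Line N has the lower rate, yet pooled Line P does — Simpson's reversal.
The distribution of in-process temperature band is itself part of what the line does — it is an intermediate outcome. Holding it fixed would remove that part of the effect; the total effect is the pooled difference.
So P(outcome | do(Line P)) is just the pooled rate for Line P: 82/480 = 0.171.

0.17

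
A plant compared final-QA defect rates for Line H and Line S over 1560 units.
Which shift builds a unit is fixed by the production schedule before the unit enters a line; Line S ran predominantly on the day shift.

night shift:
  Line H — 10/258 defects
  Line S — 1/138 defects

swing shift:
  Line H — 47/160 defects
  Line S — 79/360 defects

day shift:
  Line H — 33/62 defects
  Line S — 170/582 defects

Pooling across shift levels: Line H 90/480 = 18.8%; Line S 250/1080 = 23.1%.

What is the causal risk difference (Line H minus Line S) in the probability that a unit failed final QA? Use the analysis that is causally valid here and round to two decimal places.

Nothing the line does changes shift; the imbalance is an allocation artefact. With shift also predicting the outcome, the pooled figure is confounded, and the within-stratum comparison is the causal one.
Adjusting over the population distribution of shift: 0.254·(0.039−0.007) + 0.333·(0.294−0.219) + 0.413·(0.532−0.292) = +0.132.

+0.13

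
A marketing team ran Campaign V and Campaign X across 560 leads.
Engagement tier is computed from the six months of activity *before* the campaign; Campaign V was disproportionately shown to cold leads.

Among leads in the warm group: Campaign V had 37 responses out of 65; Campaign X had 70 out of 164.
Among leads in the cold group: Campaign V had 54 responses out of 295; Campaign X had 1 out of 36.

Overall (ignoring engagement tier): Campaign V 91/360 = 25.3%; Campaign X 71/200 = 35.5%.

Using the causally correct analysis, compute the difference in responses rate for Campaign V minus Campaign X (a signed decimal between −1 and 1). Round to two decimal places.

+0.15

The engagement tier-specific comparison favours Campaign V throughout, but the pooled figures favour Campaign X. The question is whether to condition on engagement tier.
Engagement tier is set before the campaign has any effect — it is not caused by the campaign — and it independently drives the outcome. That makes it a confounder, so the causal comparison is within engagement tier levels.
Adjusting over the population distribution of engagement tier: 0.409·(0.569−0.427) + 0.591·(0.183−0.028) = +0.150.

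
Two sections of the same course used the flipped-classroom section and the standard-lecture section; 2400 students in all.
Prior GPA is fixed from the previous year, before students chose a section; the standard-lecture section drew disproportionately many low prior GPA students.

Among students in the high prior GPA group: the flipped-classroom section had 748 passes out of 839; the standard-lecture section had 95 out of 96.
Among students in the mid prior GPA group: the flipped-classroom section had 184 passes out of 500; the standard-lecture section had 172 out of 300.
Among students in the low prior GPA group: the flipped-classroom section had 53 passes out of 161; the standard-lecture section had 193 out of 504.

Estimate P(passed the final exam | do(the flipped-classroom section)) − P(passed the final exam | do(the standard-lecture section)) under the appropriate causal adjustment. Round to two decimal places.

-0.12

Nothing the teaching method does changes prior GPA band; the imbalance is an allocation artefact. With prior GPA band also predicting the outcome, the pooled figure is confounded, and the within-stratum comparison is the causal one.
Adjusting over the population distribution of prior GPA band: 0.390·(0.892−0.990) + 0.333·(0.368−0.573) + 0.277·(0.329−0.383) = -0.122.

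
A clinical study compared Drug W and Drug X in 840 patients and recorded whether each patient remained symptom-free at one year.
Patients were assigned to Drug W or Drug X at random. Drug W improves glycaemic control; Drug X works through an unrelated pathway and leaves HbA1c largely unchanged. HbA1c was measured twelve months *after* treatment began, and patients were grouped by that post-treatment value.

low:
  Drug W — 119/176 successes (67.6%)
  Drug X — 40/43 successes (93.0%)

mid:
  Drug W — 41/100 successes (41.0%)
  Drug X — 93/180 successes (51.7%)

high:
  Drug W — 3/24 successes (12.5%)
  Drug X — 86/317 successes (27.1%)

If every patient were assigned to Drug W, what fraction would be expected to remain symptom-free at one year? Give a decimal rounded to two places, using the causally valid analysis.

Because the drug influences HbA1c, HbA1c is a post-treatment mediator, not a confounder. Stratifying on it would bias the estimate; the causal effect is the crude pooled difference.
So P(outcome | do(Drug W)) is just the pooled rate for Drug W: 163/300 = 0.543.

0.54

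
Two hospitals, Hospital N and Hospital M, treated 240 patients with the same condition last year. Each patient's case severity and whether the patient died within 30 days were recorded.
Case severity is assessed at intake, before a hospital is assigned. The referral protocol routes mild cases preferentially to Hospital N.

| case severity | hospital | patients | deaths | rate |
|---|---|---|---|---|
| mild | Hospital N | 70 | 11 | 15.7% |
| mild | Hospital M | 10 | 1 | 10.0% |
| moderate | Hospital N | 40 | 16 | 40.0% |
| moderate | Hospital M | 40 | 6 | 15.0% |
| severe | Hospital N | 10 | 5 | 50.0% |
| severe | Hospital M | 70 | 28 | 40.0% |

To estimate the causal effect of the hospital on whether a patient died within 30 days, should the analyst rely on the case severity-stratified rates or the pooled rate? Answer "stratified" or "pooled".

stratified

Hospital M is lower inside every case severity stratum but Hospital N is lower in aggregate. Whether to stratify depends on how case severity relates to the hospital.
Case severity differs across hospitals for reasons unrelated to any effect of the hospital itself, and it separately predicts the outcome — a classic confounder. We must compare within case severity levels.
Within each level — mild: 15.7% vs 10.0%; moderate: 40.0% vs 15.0%; severe: 50.0% vs 40.0% — Hospital M is lower every time.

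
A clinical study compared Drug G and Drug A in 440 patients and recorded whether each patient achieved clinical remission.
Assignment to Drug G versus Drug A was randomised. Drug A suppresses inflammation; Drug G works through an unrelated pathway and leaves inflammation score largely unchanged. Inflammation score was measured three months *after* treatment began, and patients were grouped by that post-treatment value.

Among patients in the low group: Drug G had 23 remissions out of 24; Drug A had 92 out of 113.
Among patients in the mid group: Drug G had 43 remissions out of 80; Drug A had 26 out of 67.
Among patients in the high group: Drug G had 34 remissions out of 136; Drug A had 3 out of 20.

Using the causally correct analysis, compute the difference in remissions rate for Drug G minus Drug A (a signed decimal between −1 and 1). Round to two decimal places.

Stratifying would compare drugs among patients the drugs themselves sorted into inflammation score groups — a form of selection on an intermediate. The unconditioned pooled rates give the total causal effect.
The causal difference is the pooled difference: 0.417 − 0.605 = -0.188.

-0.19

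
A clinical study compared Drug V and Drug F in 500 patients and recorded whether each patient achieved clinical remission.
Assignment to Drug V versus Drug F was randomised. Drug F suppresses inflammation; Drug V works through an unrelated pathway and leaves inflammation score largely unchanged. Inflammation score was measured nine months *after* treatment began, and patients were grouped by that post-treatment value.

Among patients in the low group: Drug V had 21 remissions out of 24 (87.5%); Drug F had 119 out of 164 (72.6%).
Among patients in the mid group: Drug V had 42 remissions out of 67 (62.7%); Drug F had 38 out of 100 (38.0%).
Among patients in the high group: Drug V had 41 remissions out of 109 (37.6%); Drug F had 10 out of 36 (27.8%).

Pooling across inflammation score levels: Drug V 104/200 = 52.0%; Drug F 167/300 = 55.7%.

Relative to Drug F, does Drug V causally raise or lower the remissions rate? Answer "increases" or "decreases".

The distribution of inflammation score is itself part of what the drug does — it is an intermediate outcome. Holding it fixed would remove that part of the effect; the total effect is the pooled difference.
Pooled: Drug V 52.0% vs Drug F 55.7%; Drug F is higher overall.

decreases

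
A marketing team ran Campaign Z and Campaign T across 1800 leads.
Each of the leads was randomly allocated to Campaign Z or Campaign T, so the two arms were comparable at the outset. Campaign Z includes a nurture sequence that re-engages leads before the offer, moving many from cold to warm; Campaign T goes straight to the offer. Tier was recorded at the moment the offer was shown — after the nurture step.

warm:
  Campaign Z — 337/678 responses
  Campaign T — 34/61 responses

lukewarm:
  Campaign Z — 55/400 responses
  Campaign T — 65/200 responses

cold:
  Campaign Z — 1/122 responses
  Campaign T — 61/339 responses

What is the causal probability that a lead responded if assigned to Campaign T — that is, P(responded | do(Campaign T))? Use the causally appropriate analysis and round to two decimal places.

Engagement tier is recorded after the campaign and is itself shifted by it — it sits on the causal path from campaign to outcome. Conditioning on a mediator would strip out part of the effect we want; the pooled comparison gives the total causal effect.
So P(outcome | do(Campaign T)) is just the pooled rate for Campaign T: 160/600 = 0.267.

0.27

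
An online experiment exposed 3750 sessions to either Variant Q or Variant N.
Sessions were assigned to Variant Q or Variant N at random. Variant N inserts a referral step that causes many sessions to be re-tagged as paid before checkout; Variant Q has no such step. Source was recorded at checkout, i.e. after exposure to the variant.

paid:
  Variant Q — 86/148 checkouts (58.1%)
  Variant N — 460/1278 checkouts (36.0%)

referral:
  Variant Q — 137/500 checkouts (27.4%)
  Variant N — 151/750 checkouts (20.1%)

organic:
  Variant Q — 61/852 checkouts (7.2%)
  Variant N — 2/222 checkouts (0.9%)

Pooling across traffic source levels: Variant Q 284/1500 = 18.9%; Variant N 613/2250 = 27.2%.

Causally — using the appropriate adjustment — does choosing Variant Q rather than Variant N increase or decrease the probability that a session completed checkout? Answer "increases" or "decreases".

Stratifying would compare variants among sessions the variants themselves sorted into traffic source groups — a form of selection on an intermediate. The unconditioned pooled rates give the total causal effect.
Pooled: Variant Q 18.9% vs Variant N 27.2%; Variant N is higher overall.

decreases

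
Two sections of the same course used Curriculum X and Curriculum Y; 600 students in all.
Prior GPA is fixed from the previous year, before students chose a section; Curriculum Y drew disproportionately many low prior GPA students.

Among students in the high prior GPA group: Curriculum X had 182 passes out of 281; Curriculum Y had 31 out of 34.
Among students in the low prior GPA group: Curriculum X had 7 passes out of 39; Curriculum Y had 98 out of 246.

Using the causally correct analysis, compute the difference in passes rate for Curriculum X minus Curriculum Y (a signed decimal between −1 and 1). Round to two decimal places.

Within every prior GPA band level Curriculum Y has the higher rate, yet pooled Curriculum X does — Simpson's reversal.
Nothing the teaching method does changes prior GPA band; the imbalance is an allocation artefact. With prior GPA band also predicting the outcome, the pooled figure is confounded, and the within-stratum comparison is the causal one.
Adjusting over the population distribution of prior GPA band: 0.525·(0.648−0.912) + 0.475·(0.179−0.398) = -0.243.

-0.24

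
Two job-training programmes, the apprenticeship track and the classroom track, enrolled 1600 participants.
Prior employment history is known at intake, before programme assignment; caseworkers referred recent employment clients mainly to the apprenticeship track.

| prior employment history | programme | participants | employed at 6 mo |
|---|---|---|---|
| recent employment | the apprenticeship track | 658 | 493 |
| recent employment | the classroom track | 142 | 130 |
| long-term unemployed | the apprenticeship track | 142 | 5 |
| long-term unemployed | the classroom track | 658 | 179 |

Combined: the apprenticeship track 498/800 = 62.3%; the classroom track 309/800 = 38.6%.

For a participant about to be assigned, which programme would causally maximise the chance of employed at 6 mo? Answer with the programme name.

the classroom track

Prior employment history differs across programmes for reasons unrelated to any effect of the programme itself, and it separately predicts the outcome — a classic confounder. We must compare within prior employment history levels.
Within each level — recent employment: 74.9% vs 91.5%; long-term unemployed: 3.5% vs 27.2% — the classroom track is higher every time.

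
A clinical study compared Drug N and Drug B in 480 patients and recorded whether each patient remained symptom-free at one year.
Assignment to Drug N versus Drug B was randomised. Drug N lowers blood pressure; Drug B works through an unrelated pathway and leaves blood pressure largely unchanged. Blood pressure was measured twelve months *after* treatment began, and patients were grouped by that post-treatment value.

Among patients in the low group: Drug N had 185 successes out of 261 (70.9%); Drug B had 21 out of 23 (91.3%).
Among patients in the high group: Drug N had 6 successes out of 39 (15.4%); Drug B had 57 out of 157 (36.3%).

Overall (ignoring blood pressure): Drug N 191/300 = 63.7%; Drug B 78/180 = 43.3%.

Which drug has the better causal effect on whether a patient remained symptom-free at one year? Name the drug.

Drug B is higher inside every blood pressure stratum but Drug N is higher in aggregate. Whether to stratify depends on how blood pressure relates to the drug.
Blood pressure is recorded after the drug and is itself shifted by it — it sits on the causal path from drug to outcome. Conditioning on a mediator would strip out part of the effect we want; the pooled comparison gives the total causal effect.
Pooled: Drug N 63.7% vs Drug B 43.3%; Drug N is higher overall.

Drug N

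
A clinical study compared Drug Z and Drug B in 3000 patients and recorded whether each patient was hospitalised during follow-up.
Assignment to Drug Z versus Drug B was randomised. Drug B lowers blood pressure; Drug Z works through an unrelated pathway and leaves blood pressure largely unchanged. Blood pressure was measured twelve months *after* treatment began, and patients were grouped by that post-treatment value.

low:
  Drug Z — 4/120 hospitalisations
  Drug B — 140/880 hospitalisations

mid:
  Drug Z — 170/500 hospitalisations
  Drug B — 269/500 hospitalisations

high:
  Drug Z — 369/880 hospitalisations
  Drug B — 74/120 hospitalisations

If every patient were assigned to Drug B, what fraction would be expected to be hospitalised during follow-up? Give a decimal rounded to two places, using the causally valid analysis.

0.32

Blood pressure lies on the pathway drug → blood pressure → outcome, so adjusting for it blocks the indirect effect. For the total causal effect of drug, use the unadjusted pooled rates.
So P(outcome | do(Drug B)) is just the pooled rate for Drug B: 483/1500 = 0.322.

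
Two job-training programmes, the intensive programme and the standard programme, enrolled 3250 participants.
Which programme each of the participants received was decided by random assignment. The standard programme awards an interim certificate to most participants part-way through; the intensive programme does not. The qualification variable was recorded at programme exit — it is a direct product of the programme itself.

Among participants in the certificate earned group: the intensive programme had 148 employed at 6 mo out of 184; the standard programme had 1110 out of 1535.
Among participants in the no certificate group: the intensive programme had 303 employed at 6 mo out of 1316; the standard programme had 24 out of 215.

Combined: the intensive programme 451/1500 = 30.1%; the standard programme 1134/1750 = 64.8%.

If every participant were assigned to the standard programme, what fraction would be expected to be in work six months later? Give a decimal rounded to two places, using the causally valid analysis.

The distribution of qualification attained during the programme is itself part of what the programme does — it is an intermediate outcome. Holding it fixed would remove that part of the effect; the total effect is the pooled difference.
So P(outcome | do(the standard programme)) is just the pooled rate for the standard programme: 1134/1750 = 0.648.

0.65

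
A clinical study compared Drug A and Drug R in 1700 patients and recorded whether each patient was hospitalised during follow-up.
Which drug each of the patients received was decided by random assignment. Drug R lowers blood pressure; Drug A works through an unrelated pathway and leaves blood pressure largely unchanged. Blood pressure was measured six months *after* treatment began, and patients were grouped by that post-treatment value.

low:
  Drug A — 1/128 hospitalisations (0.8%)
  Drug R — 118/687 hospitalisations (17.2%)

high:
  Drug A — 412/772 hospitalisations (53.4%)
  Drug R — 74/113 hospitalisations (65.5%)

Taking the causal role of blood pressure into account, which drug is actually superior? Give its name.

Drug R

Blood pressure is recorded after the drug and is itself shifted by it — it sits on the causal path from drug to outcome. Conditioning on a mediator would strip out part of the effect we want; the pooled comparison gives the total causal effect.
Pooled: Drug A 45.9% vs Drug R 24.0%; Drug R is lower overall.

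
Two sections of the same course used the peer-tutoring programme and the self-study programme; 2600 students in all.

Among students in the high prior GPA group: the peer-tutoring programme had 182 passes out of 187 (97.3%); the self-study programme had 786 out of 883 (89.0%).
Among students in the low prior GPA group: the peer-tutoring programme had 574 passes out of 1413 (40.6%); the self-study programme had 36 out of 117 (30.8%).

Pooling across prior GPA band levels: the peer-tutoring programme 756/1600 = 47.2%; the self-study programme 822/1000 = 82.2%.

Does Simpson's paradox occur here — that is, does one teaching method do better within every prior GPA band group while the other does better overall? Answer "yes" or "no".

Within each prior GPA band level (high prior GPA 97.3% vs 89.0%; low prior GPA 40.6% vs 30.8%), the peer-tutoring programme has the higher rate every time. Pooled: 47.2% vs 82.2% — the self-study programme has the higher rate overall. The two comparisons disagree.

yes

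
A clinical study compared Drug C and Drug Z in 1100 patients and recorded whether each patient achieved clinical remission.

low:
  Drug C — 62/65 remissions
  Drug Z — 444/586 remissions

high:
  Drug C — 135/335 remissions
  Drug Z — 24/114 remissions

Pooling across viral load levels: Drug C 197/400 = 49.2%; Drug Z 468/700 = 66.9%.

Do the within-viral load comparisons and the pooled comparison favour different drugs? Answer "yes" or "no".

Within each viral load level (low 95.4% vs 75.8%; high 40.3% vs 21.1%), Drug C has the higher rate every time. Pooled: 49.2% vs 66.9% — Drug Z has the higher rate overall. The two comparisons disagree.

yes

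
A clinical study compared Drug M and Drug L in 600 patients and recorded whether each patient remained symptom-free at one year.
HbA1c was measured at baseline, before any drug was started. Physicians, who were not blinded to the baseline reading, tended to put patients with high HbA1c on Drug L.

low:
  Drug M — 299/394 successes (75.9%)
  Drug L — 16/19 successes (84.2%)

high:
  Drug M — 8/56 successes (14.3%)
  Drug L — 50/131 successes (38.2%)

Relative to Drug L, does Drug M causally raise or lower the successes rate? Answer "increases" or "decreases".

decreases

HbA1c is set before the drug has any effect — it is not caused by the drug — and it independently drives the outcome. That makes it a confounder, so the causal comparison is within HbA1c levels.
Within each level — low: 75.9% vs 84.2%; high: 14.3% vs 38.2% — Drug L is higher every time.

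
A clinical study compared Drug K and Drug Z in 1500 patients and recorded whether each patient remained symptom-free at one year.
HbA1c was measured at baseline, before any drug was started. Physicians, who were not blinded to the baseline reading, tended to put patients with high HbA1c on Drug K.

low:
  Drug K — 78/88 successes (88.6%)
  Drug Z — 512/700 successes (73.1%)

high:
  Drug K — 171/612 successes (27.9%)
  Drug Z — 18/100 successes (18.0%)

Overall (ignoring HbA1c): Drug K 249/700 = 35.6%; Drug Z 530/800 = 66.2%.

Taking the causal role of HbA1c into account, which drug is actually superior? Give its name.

Drug K is higher inside every HbA1c stratum but Drug Z is higher in aggregate. Whether to stratify depends on how HbA1c relates to the drug.
HbA1c differs across drugs for reasons unrelated to any effect of the drug itself, and it separately predicts the outcome — a classic confounder. We must compare within HbA1c levels.
Within each level — low: 88.6% vs 73.1%; high: 27.9% vs 18.0% — Drug K is higher every time.

Drug K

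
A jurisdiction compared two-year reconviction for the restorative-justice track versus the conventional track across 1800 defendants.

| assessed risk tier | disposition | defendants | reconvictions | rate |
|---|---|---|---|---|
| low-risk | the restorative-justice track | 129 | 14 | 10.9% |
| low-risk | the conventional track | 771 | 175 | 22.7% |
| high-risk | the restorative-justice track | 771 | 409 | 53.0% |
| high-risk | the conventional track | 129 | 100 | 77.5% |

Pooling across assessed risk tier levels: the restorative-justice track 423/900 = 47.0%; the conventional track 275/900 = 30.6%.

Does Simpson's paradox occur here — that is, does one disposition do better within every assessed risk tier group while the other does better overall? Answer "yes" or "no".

Within each assessed risk tier level (low-risk 10.9% vs 22.7%; high-risk 53.0% vs 77.5%), the restorative-justice track has the lower rate every time. Pooled: 47.0% vs 30.6% — the conventional track has the lower rate overall. The two comparisons disagree.

yes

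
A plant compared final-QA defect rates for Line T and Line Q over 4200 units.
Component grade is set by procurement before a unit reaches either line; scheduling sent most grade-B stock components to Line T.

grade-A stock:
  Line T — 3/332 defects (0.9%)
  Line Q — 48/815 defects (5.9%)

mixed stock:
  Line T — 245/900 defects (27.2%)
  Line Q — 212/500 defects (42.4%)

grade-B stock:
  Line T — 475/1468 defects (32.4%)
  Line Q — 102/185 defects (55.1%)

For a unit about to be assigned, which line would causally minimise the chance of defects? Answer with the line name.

Line T

Within every component grade level Line T has the lower rate, yet pooled Line Q does — Simpson's reversal.
Component grade is set before the line has any effect — it is not caused by the line — and it independently drives the outcome. That makes it a confounder, so the causal comparison is within component grade levels.
Within each level — grade-A stock: 0.9% vs 5.9%; mixed stock: 27.2% vs 42.4%; grade-B stock: 32.4% vs 55.1% — Line T is lower every time.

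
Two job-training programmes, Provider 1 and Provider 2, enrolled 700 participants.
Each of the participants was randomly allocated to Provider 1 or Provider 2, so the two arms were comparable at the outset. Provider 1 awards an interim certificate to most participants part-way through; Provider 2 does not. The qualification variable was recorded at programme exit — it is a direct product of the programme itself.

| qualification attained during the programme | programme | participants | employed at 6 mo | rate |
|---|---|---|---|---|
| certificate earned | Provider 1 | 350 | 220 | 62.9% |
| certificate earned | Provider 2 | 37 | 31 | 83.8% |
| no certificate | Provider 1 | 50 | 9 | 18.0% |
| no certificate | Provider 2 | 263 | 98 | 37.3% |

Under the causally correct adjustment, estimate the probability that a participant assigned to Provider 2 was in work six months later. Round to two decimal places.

Qualification attained during the programme is downstream of the programme. One should not condition on a consequence of treatment, so the overall rates are the right comparison.
So P(outcome | do(Provider 2)) is just the pooled rate for Provider 2: 129/300 = 0.430.

0.43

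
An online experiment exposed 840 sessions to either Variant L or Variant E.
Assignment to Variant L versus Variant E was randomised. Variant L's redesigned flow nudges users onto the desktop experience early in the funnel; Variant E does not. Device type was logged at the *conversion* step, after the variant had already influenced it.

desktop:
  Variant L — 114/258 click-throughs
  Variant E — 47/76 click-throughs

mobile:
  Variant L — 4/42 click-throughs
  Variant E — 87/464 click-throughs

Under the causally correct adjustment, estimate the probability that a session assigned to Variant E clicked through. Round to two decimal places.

0.25

Variant E is higher inside every device type stratum but Variant L is higher in aggregate. Whether to stratify depends on how device type relates to the variant.
Device type lies on the pathway variant → device type → outcome, so adjusting for it blocks the indirect effect. For the total causal effect of variant, use the unadjusted pooled rates.
So P(outcome | do(Variant E)) is just the pooled rate for Variant E: 134/540 = 0.248.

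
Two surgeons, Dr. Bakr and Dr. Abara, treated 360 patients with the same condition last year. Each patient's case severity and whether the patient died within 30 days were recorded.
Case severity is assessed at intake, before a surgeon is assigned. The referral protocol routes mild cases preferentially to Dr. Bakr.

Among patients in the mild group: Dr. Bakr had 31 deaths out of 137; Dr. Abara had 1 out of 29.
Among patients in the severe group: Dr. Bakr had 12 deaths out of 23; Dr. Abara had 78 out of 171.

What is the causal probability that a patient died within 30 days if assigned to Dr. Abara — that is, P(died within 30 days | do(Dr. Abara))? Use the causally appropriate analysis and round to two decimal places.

The imbalance in case severity arose from how patients were allocated, not from anything the surgeon did; and case severity independently affects the outcome. The pooled gap is confounded — condition on case severity.
Standardising Dr. Abara to the population case severity mix: 0.461·1/29 + 0.539·78/171 = 0.262.

0.26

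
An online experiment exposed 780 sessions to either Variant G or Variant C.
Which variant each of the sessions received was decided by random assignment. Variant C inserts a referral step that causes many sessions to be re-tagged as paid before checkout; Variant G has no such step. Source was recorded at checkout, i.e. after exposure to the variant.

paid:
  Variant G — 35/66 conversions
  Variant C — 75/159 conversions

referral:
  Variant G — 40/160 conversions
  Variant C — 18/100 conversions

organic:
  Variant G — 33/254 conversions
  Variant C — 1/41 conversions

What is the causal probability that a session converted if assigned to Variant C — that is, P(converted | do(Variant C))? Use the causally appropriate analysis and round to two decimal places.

Stratifying would compare variants among sessions the variants themselves sorted into traffic source groups — a form of selection on an intermediate. The unconditioned pooled rates give the total causal effect.
So P(outcome | do(Variant C)) is just the pooled rate for Variant C: 94/300 = 0.313.

0.31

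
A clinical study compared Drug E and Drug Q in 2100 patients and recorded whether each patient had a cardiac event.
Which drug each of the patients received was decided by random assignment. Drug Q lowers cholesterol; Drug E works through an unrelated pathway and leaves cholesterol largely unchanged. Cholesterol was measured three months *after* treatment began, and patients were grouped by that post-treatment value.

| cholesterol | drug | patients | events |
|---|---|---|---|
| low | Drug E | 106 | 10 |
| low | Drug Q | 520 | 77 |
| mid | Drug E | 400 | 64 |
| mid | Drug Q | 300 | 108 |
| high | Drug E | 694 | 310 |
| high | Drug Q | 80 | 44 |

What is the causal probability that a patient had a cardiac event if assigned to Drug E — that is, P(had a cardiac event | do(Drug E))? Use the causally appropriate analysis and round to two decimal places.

0.32

Cholesterol is recorded after the drug and is itself shifted by it — it sits on the causal path from drug to outcome. Conditioning on a mediator would strip out part of the effect we want; the pooled comparison gives the total causal effect.
So P(outcome | do(Drug E)) is just the pooled rate for Drug E: 384/1200 = 0.320.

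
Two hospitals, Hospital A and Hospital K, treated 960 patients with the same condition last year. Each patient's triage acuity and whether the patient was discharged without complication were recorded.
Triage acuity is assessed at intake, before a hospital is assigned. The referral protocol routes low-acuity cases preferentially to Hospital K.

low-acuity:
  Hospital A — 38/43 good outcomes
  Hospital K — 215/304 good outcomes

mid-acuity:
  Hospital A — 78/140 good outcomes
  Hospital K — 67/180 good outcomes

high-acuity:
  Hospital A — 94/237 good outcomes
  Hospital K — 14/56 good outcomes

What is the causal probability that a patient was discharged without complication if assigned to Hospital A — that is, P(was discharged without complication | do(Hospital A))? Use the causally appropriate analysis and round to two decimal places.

0.63

Triage acuity satisfies the back-door criterion: it is not a descendant of the hospital, and it blocks the spurious path from hospital to outcome. Adjusting for it (i.e., using the within-triage acuity rates) gives the causal effect.
Standardising Hospital A to the population triage acuity mix: 0.361·38/43 + 0.333·78/140 + 0.305·94/237 = 0.626.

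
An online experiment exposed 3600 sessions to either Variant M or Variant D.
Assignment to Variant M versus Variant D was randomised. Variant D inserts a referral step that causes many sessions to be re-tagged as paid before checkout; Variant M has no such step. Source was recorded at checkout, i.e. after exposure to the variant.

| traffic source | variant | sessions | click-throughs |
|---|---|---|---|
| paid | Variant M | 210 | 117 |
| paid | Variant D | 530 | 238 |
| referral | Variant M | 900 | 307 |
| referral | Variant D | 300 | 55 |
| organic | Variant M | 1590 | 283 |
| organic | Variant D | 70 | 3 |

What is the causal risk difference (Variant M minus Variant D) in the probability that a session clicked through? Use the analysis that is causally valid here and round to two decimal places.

-0.07

Within every traffic source level Variant M has the higher rate, yet pooled Variant D does — Simpson's reversal.
Traffic source is recorded after the variant and is itself shifted by it — it sits on the causal path from variant to outcome. Conditioning on a mediator would strip out part of the effect we want; the pooled comparison gives the total causal effect.
The causal difference is the pooled difference: 0.262 − 0.329 = -0.067.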